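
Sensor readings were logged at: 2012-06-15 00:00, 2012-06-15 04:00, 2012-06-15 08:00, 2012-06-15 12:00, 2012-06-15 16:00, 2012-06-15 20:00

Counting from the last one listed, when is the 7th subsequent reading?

2012-06-17 00:00

Spacing: 4, 4, 4, 4, 4 h — constant 4 h.
2012-06-15 20:00 + 4 h = 2012-06-16 00:00.
2012-06-16 00:00 + 4 h = 2012-06-16 04:00.
2012-06-16 04:00 + 4 h = 2012-06-16 08:00.
2012-06-16 08:00 + 4 h = 2012-06-16 12:00.
2012-06-16 12:00 + 4 h = 2012-06-16 16:00.
2012-06-16 16:00 + 4 h = 2012-06-16 20:00.
2012-06-16 20:00 + 4 h = 2012-06-17 00:00.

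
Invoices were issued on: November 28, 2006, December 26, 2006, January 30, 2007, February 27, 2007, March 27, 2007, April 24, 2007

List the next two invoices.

May 29, 2007; June 26, 2007

Every date is a Tuesday; gaps 28, 35, 28, 28, 28 days.
Each is the last Tuesday of its month (at least one falls on the 29th or later, ruling out '4th Tuesday').
May 2007 ends with Tuesday May 29, 2007.
June 2007 ends with Tuesday June 26, 2007.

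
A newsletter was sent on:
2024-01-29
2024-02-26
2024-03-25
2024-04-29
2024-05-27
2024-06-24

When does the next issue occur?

These are Mondays with 28, 28, 35, 28, 28-day gaps.
Each is the final Monday of its month — 2024-01-29 is past the 28th, so '4th Monday' doesn't fit.
Last Monday of July 2024: 2024-07-29.

2024-07-29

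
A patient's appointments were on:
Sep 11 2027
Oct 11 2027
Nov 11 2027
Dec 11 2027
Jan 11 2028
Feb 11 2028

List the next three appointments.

Mar 11 2028, Apr 11 2028, May 11 2028

Gaps: 30, 31, 30, 31, 31 days — not constant. Every event is on the 11th of the month.
Pattern: the 11th of each month.
March 2028: Mar 11 2028.
April 2028: Apr 11 2028.
May 2028: May 11 2028.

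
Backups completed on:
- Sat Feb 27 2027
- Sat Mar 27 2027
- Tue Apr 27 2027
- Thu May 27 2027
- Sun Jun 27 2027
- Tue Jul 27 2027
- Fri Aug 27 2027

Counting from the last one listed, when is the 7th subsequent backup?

Mon Mar 27 2028

Each date is the 27th; the gaps (28, 31, 30, 31, 30, 31) track the month lengths.
The rule is the 27th of each month.
Next: September 2027 → Mon Sep 27 2027.
Next: October 2027 → Wed Oct 27 2027.
November 2027: Sat Nov 27 2027.
Next: December 2027 → Mon Dec 27 2027.
January 2028: Thu Jan 27 2028.
February 2028: Sun Feb 27 2028.
March 2028: Mon Mar 27 2028.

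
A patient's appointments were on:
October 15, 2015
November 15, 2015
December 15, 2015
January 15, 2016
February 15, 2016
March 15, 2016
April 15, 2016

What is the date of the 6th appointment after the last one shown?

October 15, 2016

Each date is the 15th; the gaps (31, 30, 31, 31, 29, 31) track the month lengths.
The rule is the 15th of each month.
Next: May 2016 → May 15, 2016.
June 2016: June 15, 2016.
Next: July 2016 → July 15, 2016.
August 2016: August 15, 2016.
Next: September 2016 → September 15, 2016.
Next: October 2016 → October 15, 2016.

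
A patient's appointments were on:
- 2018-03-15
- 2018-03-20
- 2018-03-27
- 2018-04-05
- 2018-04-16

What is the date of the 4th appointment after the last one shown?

2018-06-19

The spacing grows by 2 each time: 5, 7, 9, 11 days.
Next gap: 13 days. 2018-04-16 + 13 days = 2018-04-29.
Next gap: 15 days. 2018-04-29 + 15 days = 2018-05-14.
Next gap: 17 days. 2018-05-14 + 17 days = 2018-05-31.
Next gap: 19 days. 2018-05-31 + 19 days = 2018-06-19.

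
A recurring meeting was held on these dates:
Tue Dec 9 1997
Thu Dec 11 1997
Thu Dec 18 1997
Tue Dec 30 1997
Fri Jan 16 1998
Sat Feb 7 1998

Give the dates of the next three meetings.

Fri Mar 6 1998, Tue Apr 7 1998, Thu May 14 1998

Gaps: 2, 7, 12, 17, 22 days — each gap is 5 larger than the previous one.
Next gap: 27 days. Sat Feb 7 1998 + 27 days = Fri Mar 6 1998.
Next gap: 32 days. Fri Mar 6 1998 + 32 days = Tue Apr 7 1998.
Next gap: 37 days. Tue Apr 7 1998 + 37 days = Thu May 14 1998.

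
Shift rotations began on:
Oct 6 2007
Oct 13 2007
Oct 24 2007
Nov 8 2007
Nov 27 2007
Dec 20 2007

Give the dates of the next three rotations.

Jan 16 2008, Feb 16 2008, Mar 22 2008

Intervals are 7, 11, 15, 19, 23 days — an arithmetic progression with common difference 4.
Next gap: 27 days. Dec 20 2007 + 27 days = Jan 16 2008.
Next gap: 31 days. Jan 16 2008 + 31 days = Feb 16 2008.
Next gap: 35 days. Feb 16 2008 + 35 days = Mar 22 2008.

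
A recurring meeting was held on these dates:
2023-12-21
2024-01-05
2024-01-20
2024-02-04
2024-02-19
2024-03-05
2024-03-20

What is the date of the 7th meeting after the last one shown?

Every event comes 15 days after the last (15, 15, 15, 15, 15, 15).
2024-03-20 + 15 days = 2024-04-04.
2024-04-04 + 15 days = 2024-04-19.
2024-04-19 + 15 days = 2024-05-04.
2024-05-04 + 15 days = 2024-05-19.
2024-05-19 + 15 days = 2024-06-03.
2024-06-03 + 15 days = 2024-06-18.
2024-06-18 + 15 days = 2024-07-03.

2024-07-03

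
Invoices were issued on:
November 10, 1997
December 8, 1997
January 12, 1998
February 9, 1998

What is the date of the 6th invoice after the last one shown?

August 10, 1998

These are Mondays at 28- or 35-day spacing (28, 35, 28).
The pattern: 2nd Monday of the month.
March 1998 — 2nd Monday is March 9, 1998.
April 1998 — 2nd Monday is April 13, 1998.
2nd Monday of May 1998: May 11, 1998.
2nd Monday of June 1998: June 8, 1998.
2nd Monday of July 1998: July 13, 1998.
2nd Monday of August 1998: August 10, 1998.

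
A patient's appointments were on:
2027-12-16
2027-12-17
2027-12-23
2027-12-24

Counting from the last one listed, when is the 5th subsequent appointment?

2028-01-13

Every event lands on a Thursday or Friday (gaps cycle 1, 6, 1).
So the schedule is: every Thursday and Friday.
Next Thursday: 2027-12-30.
Next Friday: 2027-12-31.
Next Thursday: 2028-01-06.
Next Friday: 2028-01-07.
Next Thursday: 2028-01-13.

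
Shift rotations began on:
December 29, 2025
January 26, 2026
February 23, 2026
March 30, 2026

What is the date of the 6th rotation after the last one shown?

All Mondays; the gaps (28, 28, 35) vary with month length.
This is the last Monday of each month.
Last Monday of April 2026: April 27, 2026.
Last Monday of May 2026: May 25, 2026.
Last Monday of June 2026: June 29, 2026.
Last Monday of July 2026: July 27, 2026.
August 2026 ends with Monday August 31, 2026.
September 2026 ends with Monday September 28, 2026.

September 28, 2026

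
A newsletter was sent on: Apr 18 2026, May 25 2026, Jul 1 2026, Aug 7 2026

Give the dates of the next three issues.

Gaps between consecutive events: 37, 37, 37 days — a constant 37-day interval.
Aug 7 2026 + 37 days = Sep 13 2026.
Sep 13 2026 + 37 days = Oct 20 2026.
Oct 20 2026 + 37 days = Nov 26 2026.

Sep 13 2026, Oct 20 2026, Nov 26 2026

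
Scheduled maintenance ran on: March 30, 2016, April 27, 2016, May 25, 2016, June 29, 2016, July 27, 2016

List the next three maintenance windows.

These are Wednesdays with 28, 28, 35, 28-day gaps.
Each is the final Wednesday of its month — March 30, 2016 is past the 28th, so '4th Wednesday' doesn't fit.
August 2016 ends with Wednesday August 31, 2016.
September 2016 ends with Wednesday September 28, 2016.
October 2016 ends with Wednesday October 26, 2016.

August 31, 2016; September 28, 2016; October 26, 2016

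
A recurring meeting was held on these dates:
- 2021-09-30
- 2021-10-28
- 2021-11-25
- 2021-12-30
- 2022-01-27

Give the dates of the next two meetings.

Every date is a Thursday; gaps 28, 28, 35, 28 days.
Each is the last Thursday of its month (at least one falls on the 29th or later, ruling out '4th Thursday').
February 2022 ends with Thursday 2022-02-24.
March 2022 ends with Thursday 2022-03-31.

2022-02-24, 2022-03-31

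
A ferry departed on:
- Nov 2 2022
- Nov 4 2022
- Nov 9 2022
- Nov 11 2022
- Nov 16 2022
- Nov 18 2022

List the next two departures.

Nov 23 2022, Nov 25 2022

Every event lands on a Wednesday or Friday (gaps cycle 2, 5, 2, 5, 2).
So the schedule is: every Wednesday and Friday.
Next Wednesday: Nov 23 2022.
The following Friday is Nov 25 2022.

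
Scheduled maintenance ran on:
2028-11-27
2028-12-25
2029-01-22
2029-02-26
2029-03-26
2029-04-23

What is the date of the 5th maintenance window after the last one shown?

These are Mondays at 28- or 35-day spacing (28, 28, 35, 28, 28).
The pattern: 4th Monday of the month.
4th Monday of May 2029: 2029-05-28.
4th Monday of June 2029: 2029-06-25.
4th Monday of July 2029: 2029-07-23.
August 2029 — 4th Monday is 2029-08-27.
September 2029 — 4th Monday is 2029-09-24.

2029-09-24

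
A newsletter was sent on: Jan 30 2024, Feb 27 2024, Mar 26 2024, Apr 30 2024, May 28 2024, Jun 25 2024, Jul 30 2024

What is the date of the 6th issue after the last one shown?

Every date is a Tuesday; gaps 28, 28, 35, 28, 28, 35 days.
Each is the last Tuesday of its month (at least one falls on the 29th or later, ruling out '4th Tuesday').
August 2024 ends with Tuesday Aug 27 2024.
Last Tuesday of September 2024: Sep 24 2024.
October 2024 ends with Tuesday Oct 29 2024.
Last Tuesday of November 2024: Nov 26 2024.
December 2024 ends with Tuesday Dec 31 2024.
Last Tuesday of January 2025: Jan 28 2025.

Jan 28 2025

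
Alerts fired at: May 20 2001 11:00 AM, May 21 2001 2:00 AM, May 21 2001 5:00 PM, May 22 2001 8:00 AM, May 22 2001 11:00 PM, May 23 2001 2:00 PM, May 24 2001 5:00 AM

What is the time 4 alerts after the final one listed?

May 26 2001 5:00 PM

The interval is a steady 15 hours (15, 15, 15, 15, 15, 15).
May 24 2001 5:00 AM + 15 h = May 24 2001 8:00 PM.
May 24 2001 8:00 PM + 15 h = May 25 2001 11:00 AM.
May 25 2001 11:00 AM + 15 h = May 26 2001 2:00 AM.
May 26 2001 2:00 AM + 15 h = May 26 2001 5:00 PM.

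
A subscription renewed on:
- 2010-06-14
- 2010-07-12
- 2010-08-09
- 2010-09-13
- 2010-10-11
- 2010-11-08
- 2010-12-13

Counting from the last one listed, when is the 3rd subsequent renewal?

2011-03-14

Gaps: 28, 28, 35, 28, 28, 35 days — a mix of 28 and 35. Every date is a Monday.
Each is the 2nd Monday of its month.
January 2011 — 2nd Monday is 2011-01-10.
February 2011 — 2nd Monday is 2011-02-14.
2nd Monday of March 2011: 2011-03-14.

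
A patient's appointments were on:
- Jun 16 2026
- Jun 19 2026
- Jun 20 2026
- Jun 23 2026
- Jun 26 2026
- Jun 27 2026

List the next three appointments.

Gaps: 3, 1, 3, 3, 1 days — not constant, but cyclic with period 3.
The events fall on every Tuesday, Friday and Saturday.
Next Tuesday: Jun 30 2026.
Next Friday: Jul 3 2026.
The following Saturday is Jul 4 2026.

Jun 30 2026, Jul 3 2026, Jul 4 2026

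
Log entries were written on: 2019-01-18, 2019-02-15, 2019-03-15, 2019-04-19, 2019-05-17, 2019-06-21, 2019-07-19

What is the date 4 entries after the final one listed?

These are Fridays at 28- or 35-day spacing (28, 28, 35, 28, 35, 28).
The pattern: 3rd Friday of the month.
August 2019 — 3rd Friday is 2019-08-16.
September 2019 — 3rd Friday is 2019-09-20.
October 2019 — 3rd Friday is 2019-10-18.
November 2019 — 3rd Friday is 2019-11-15.

2019-11-15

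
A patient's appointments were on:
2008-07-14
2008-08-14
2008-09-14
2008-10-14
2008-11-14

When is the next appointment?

2008-12-14

Gaps: 31, 31, 30, 31 days — not constant. Every event is on the 14th of the month.
Pattern: the 14th of each month.
Next: December 2008 → 2008-12-14.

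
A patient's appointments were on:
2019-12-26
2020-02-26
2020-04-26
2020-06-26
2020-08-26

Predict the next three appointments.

2020-10-26, 2020-12-26, 2021-02-26

Each date is the 26th; the gaps (62, 60, 61, 61) track the month lengths.
The rule is the 26th of every 2 months.
October 2020: 2020-10-26.
December 2020: 2020-12-26.
Next: February 2021 → 2021-02-26.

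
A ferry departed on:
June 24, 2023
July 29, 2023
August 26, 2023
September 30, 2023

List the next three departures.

October 28, 2023; November 25, 2023; December 30, 2023

These are Saturdays with 35, 28, 35-day gaps.
Each is the final Saturday of its month — July 29, 2023 is past the 28th, so '4th Saturday' doesn't fit.
October 2023 ends with Saturday October 28, 2023.
Last Saturday of November 2023: November 25, 2023.
Last Saturday of December 2023: December 30, 2023.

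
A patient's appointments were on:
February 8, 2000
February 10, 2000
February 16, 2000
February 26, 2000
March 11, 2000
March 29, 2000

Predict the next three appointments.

Gaps: 2, 6, 10, 14, 18 days — each gap is 4 larger than the previous one.
Next gap: 22 days. March 29, 2000 + 22 days = April 20, 2000.
Next gap: 26 days. April 20, 2000 + 26 days = May 16, 2000.
Next gap: 30 days. May 16, 2000 + 30 days = June 15, 2000.

April 20, 2000; May 16, 2000; June 15, 2000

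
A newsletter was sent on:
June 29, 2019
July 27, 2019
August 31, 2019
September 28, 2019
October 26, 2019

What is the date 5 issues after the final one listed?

Every date is a Saturday; gaps 28, 35, 28, 28 days.
Each is the last Saturday of its month (at least one falls on the 29th or later, ruling out '4th Saturday').
Last Saturday of November 2019: November 30, 2019.
December 2019 ends with Saturday December 28, 2019.
Last Saturday of January 2020: January 25, 2020.
Last Saturday of February 2020: February 29, 2020.
Last Saturday of March 2020: March 28, 2020.

March 28, 2020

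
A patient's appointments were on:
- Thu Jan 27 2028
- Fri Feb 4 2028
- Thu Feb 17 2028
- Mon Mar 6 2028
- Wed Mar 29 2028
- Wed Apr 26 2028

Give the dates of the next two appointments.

The spacing grows by 5 each time: 8, 13, 18, 23, 28 days.
Next gap: 33 days. Wed Apr 26 2028 + 33 days = Mon May 29 2028.
Next gap: 38 days. Mon May 29 2028 + 38 days = Thu Jul 6 2028.

Mon May 29 2028, Thu Jul 6 2028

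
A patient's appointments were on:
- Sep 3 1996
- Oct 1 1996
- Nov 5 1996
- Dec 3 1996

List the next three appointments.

All dates are Tuesdays, 28, 35, 28 days apart.
Specifically, the 1st Tuesday of each month.
1st Tuesday of January 1997: Jan 7 1997.
February 1997 — 1st Tuesday is Feb 4 1997.
March 1997 — 1st Tuesday is Mar 4 1997.

Jan 7 1997, Feb 4 1997, Mar 4 1997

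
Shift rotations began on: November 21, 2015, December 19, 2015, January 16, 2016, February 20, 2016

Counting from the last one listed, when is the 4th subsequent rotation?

June 18, 2016

Gaps: 28, 28, 35 days — a mix of 28 and 35. Every date is a Saturday.
Each is the 3rd Saturday of its month.
March 2016 — 3rd Saturday is March 19, 2016.
3rd Saturday of April 2016: April 16, 2016.
May 2016 — 3rd Saturday is May 21, 2016.
June 2016 — 3rd Saturday is June 18, 2016.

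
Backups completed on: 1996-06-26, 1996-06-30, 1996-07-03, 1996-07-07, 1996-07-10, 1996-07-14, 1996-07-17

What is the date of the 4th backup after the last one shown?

Every event lands on a Wednesday or Sunday (gaps cycle 4, 3, 4, 3, 4, 3).
So the schedule is: every Wednesday and Sunday.
The following Sunday is 1996-07-21.
Next Wednesday: 1996-07-24.
Next Sunday: 1996-07-28.
The following Wednesday is 1996-07-31.

1996-07-31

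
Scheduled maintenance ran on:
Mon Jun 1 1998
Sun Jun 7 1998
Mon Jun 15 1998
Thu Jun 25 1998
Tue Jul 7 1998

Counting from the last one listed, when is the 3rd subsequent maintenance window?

Gaps: 6, 8, 10, 12 days — each gap is 2 larger than the previous one.
Next gap: 14 days. Tue Jul 7 1998 + 14 days = Tue Jul 21 1998.
Next gap: 16 days. Tue Jul 21 1998 + 16 days = Thu Aug 6 1998.
Next gap: 18 days. Thu Aug 6 1998 + 18 days = Mon Aug 24 1998.

Mon Aug 24 1998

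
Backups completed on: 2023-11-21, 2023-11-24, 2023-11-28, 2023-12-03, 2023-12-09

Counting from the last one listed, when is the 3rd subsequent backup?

2024-01-02

Intervals are 3, 4, 5, 6 days — an arithmetic progression with common difference 1.
Next gap: 7 days. 2023-12-09 + 7 days = 2023-12-16.
Next gap: 8 days. 2023-12-16 + 8 days = 2023-12-24.
Next gap: 9 days. 2023-12-24 + 9 days = 2024-01-02.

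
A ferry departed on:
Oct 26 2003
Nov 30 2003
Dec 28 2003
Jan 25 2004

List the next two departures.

Feb 29 2004, Mar 28 2004

These are Sundays with 35, 28, 28-day gaps.
Each is the final Sunday of its month — Nov 30 2003 is past the 28th, so '4th Sunday' doesn't fit.
Last Sunday of February 2004: Feb 29 2004.
March 2004 ends with Sunday Mar 28 2004.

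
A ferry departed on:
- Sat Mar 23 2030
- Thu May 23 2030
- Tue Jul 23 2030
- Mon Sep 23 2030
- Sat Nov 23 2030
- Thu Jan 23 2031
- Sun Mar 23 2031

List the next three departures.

Fri May 23 2031, Wed Jul 23 2031, Tue Sep 23 2031

The day-of-month is always 23 (61, 61, 62, 61, 61, 59 days between events).
So this recurs on the 23rd of every 2 months.
Next: May 2031 → Fri May 23 2031.
Next: July 2031 → Wed Jul 23 2031.
September 2031: Tue Sep 23 2031.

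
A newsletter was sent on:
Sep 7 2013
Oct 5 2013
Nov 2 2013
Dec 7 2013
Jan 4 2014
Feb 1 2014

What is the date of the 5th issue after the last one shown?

These are Saturdays at 28- or 35-day spacing (28, 28, 35, 28, 28).
The pattern: 1st Saturday of the month.
1st Saturday of March 2014: Mar 1 2014.
April 2014 — 1st Saturday is Apr 5 2014.
May 2014 — 1st Saturday is May 3 2014.
1st Saturday of June 2014: Jun 7 2014.
July 2014 — 1st Saturday is Jul 5 2014.

Jul 5 2014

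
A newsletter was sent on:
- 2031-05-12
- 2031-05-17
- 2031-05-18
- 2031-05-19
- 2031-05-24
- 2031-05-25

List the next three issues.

The gap pattern 5, 1, 1, 5, 1 repeats every 3 events.
These are the Mondays, Saturdays and Sundays of each week.
Next Monday: 2031-05-26.
The following Saturday is 2031-05-31.
The following Sunday is 2031-06-01.

2031-05-26, 2031-05-31, 2031-06-01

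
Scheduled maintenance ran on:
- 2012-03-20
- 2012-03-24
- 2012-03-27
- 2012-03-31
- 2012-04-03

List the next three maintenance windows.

Gaps: 4, 3, 4, 3 days — not constant, but cyclic with period 2.
The events fall on every Tuesday and Saturday.
The following Saturday is 2012-04-07.
The following Tuesday is 2012-04-10.
The following Saturday is 2012-04-14.

2012-04-07, 2012-04-10, 2012-04-14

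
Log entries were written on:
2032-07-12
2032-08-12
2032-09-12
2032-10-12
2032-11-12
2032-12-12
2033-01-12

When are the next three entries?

Each date is the 12th; the gaps (31, 31, 30, 31, 30, 31) track the month lengths.
The rule is the 12th of each month.
February 2033: 2033-02-12.
Next: March 2033 → 2033-03-12.
Next: April 2033 → 2033-04-12.

2033-02-12, 2033-03-12, 2033-04-12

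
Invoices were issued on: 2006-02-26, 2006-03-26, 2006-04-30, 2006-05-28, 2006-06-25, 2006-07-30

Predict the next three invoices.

2006-08-27, 2006-09-24, 2006-10-29

These are Sundays with 28, 35, 28, 28, 35-day gaps.
Each is the final Sunday of its month — 2006-04-30 is past the 28th, so '4th Sunday' doesn't fit.
Last Sunday of August 2006: 2006-08-27.
September 2006 ends with Sunday 2006-09-24.
Last Sunday of October 2006: 2006-10-29.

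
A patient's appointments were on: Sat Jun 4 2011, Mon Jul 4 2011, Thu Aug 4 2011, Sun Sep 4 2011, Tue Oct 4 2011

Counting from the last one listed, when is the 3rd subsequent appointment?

Wed Jan 4 2012

Gaps: 30, 31, 31, 30 days — not constant. Every event is on the 4th of the month.
Pattern: the 4th of each month.
November 2011: Fri Nov 4 2011.
December 2011: Sun Dec 4 2011.
Next: January 2012 → Wed Jan 4 2012.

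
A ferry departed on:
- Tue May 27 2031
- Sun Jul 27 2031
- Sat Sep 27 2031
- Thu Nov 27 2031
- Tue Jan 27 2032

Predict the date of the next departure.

Sat Mar 27 2032

Gaps: 61, 62, 61, 61 days — not constant. Every event is on the 27th of the month.
Pattern: the 27th of every 2 months.
Next: March 2032 → Sat Mar 27 2032.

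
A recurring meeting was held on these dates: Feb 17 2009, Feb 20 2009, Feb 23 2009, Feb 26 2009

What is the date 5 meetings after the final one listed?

Mar 13 2009

The spacing is 3, 3, 3 days — always 3 days.
Feb 26 2009 + 3 days = Mar 1 2009.
Mar 1 2009 + 3 days = Mar 4 2009.
Mar 4 2009 + 3 days = Mar 7 2009.
Mar 7 2009 + 3 days = Mar 10 2009.
Mar 10 2009 + 3 days = Mar 13 2009.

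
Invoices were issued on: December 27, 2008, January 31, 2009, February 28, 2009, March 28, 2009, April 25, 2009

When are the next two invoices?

All Saturdays; the gaps (35, 28, 28, 28) vary with month length.
This is the last Saturday of each month.
May 2009 ends with Saturday May 30, 2009.
June 2009 ends with Saturday June 27, 2009.

May 30, 2009; June 27, 2009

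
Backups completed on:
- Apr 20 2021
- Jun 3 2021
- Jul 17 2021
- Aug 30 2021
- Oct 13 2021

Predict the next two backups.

The spacing is 44, 44, 44, 44 days — always 44 days.
Oct 13 2021 + 44 days = Nov 26 2021.
Nov 26 2021 + 44 days = Jan 9 2022.

Nov 26 2021, Jan 9 2022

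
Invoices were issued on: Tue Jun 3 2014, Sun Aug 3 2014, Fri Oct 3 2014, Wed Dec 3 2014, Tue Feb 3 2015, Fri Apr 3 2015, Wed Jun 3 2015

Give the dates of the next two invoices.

Mon Aug 3 2015, Sat Oct 3 2015

Gaps: 61, 61, 61, 62, 59, 61 days — not constant. Every event is on the 3rd of the month.
Pattern: the 3rd of every 2 months.
Next: August 2015 → Mon Aug 3 2015.
October 2015: Sat Oct 3 2015.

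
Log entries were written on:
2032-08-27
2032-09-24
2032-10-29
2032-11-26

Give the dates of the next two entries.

2032-12-31, 2033-01-28

All Fridays; the gaps (28, 35, 28) vary with month length.
This is the last Friday of each month.
Last Friday of December 2032: 2032-12-31.
Last Friday of January 2033: 2033-01-28.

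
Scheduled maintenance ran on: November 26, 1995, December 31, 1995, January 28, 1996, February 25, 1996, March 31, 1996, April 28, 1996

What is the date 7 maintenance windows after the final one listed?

Every date is a Sunday; gaps 35, 28, 28, 35, 28 days.
Each is the last Sunday of its month (at least one falls on the 29th or later, ruling out '4th Sunday').
Last Sunday of May 1996: May 26, 1996.
June 1996 ends with Sunday June 30, 1996.
July 1996 ends with Sunday July 28, 1996.
Last Sunday of August 1996: August 25, 1996.
Last Sunday of September 1996: September 29, 1996.
October 1996 ends with Sunday October 27, 1996.
Last Sunday of November 1996: November 24, 1996.

November 24, 1996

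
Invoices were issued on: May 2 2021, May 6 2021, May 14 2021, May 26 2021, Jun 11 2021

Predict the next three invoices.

Intervals are 4, 8, 12, 16 days — an arithmetic progression with common difference 4.
Next gap: 20 days. Jun 11 2021 + 20 days = Jul 1 2021.
Next gap: 24 days. Jul 1 2021 + 24 days = Jul 25 2021.
Next gap: 28 days. Jul 25 2021 + 28 days = Aug 22 2021.

Jul 1 2021, Jul 25 2021, Aug 22 2021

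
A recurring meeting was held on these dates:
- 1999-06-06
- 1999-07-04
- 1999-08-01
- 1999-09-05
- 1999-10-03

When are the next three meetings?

1999-11-07, 1999-12-05, 2000-01-02

These are Sundays at 28- or 35-day spacing (28, 28, 35, 28).
The pattern: 1st Sunday of the month.
1st Sunday of November 1999: 1999-11-07.
December 1999 — 1st Sunday is 1999-12-05.
1st Sunday of January 2000: 2000-01-02.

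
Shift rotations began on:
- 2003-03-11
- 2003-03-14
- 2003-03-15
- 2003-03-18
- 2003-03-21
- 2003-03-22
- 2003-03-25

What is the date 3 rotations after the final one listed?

2003-04-01

The gap pattern 3, 1, 3, 3, 1, 3 repeats every 3 events.
These are the Tuesdays, Fridays and Saturdays of each week.
Next Friday: 2003-03-28.
Next Saturday: 2003-03-29.
Next Tuesday: 2003-04-01.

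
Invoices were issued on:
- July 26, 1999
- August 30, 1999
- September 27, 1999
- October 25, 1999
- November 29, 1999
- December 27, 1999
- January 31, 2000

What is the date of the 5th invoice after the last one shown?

June 26, 2000

Every date is a Monday; gaps 35, 28, 28, 35, 28, 35 days.
Each is the last Monday of its month (at least one falls on the 29th or later, ruling out '4th Monday').
February 2000 ends with Monday February 28, 2000.
March 2000 ends with Monday March 27, 2000.
April 2000 ends with Monday April 24, 2000.
May 2000 ends with Monday May 29, 2000.
Last Monday of June 2000: June 26, 2000.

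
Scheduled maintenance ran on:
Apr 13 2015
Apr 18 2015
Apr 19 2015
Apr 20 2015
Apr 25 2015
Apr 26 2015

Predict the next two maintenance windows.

Apr 27 2015, May 2 2015

The gap pattern 5, 1, 1, 5, 1 repeats every 3 events.
These are the Mondays, Saturdays and Sundays of each week.
Next Monday: Apr 27 2015.
Next Saturday: May 2 2015.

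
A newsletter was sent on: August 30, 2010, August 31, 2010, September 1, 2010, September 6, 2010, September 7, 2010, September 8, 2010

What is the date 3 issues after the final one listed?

Gaps: 1, 1, 5, 1, 1 days — not constant, but cyclic with period 3.
The events fall on every Monday, Tuesday and Wednesday.
The following Monday is September 13, 2010.
Next Tuesday: September 14, 2010.
The following Wednesday is September 15, 2010.

September 15, 2010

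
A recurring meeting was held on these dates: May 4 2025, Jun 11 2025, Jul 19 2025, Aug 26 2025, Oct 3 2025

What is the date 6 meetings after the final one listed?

May 19 2026

Every event comes 38 days after the last (38, 38, 38, 38).
Oct 3 2025 + 38 days = Nov 10 2025.
Nov 10 2025 + 38 days = Dec 18 2025.
Dec 18 2025 + 38 days = Jan 25 2026.
Jan 25 2026 + 38 days = Mar 4 2026.
Mar 4 2026 + 38 days = Apr 11 2026.
Apr 11 2026 + 38 days = May 19 2026.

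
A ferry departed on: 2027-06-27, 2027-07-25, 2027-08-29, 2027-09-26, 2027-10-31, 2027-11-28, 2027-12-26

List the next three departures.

2028-01-30, 2028-02-27, 2028-03-26

These are Sundays with 28, 35, 28, 35, 28, 28-day gaps.
Each is the final Sunday of its month — 2027-08-29 is past the 28th, so '4th Sunday' doesn't fit.
Last Sunday of January 2028: 2028-01-30.
Last Sunday of February 2028: 2028-02-27.
March 2028 ends with Sunday 2028-03-26.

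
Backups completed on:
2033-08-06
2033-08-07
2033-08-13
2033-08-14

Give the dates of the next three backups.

2033-08-20, 2033-08-21, 2033-08-27

Every event lands on a Saturday or Sunday (gaps cycle 1, 6, 1).
So the schedule is: every Saturday and Sunday.
The following Saturday is 2033-08-20.
Next Sunday: 2033-08-21.
Next Saturday: 2033-08-27.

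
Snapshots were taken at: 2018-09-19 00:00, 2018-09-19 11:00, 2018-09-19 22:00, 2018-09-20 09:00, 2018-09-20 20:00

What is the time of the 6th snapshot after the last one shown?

2018-09-23 14:00

The interval is a steady 11 hours (11, 11, 11, 11).
2018-09-20 20:00 + 11 h = 2018-09-21 07:00.
2018-09-21 07:00 + 11 h = 2018-09-21 18:00.
2018-09-21 18:00 + 11 h = 2018-09-22 05:00.
2018-09-22 05:00 + 11 h = 2018-09-22 16:00.
2018-09-22 16:00 + 11 h = 2018-09-23 03:00.
2018-09-23 03:00 + 11 h = 2018-09-23 14:00.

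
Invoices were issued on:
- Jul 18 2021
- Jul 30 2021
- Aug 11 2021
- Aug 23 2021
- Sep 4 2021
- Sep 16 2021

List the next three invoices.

The spacing is 12, 12, 12, 12, 12 days — always 12 days.
Sep 16 2021 + 12 days = Sep 28 2021.
Sep 28 2021 + 12 days = Oct 10 2021.
Oct 10 2021 + 12 days = Oct 22 2021.

Sep 28 2021, Oct 10 2021, Oct 22 2021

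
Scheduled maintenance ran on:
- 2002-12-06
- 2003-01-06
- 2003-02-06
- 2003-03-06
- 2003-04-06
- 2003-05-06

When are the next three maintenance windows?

2003-06-06, 2003-07-06, 2003-08-06

Gaps: 31, 31, 28, 31, 30 days — not constant. Every event is on the 6th of the month.
Pattern: the 6th of each month.
Next: June 2003 → 2003-06-06.
July 2003: 2003-07-06.
August 2003: 2003-08-06.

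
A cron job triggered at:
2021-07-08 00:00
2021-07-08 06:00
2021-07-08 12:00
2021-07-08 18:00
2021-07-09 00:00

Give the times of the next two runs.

2021-07-09 06:00, 2021-07-09 12:00

The interval is a steady 6 hours (6, 6, 6, 6).
2021-07-09 00:00 + 6 h = 2021-07-09 06:00.
2021-07-09 06:00 + 6 h = 2021-07-09 12:00.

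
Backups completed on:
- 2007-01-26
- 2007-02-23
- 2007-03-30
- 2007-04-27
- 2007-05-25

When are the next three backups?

2007-06-29, 2007-07-27, 2007-08-31

These are Fridays with 28, 35, 28, 28-day gaps.
Each is the final Friday of its month — 2007-03-30 is past the 28th, so '4th Friday' doesn't fit.
June 2007 ends with Friday 2007-06-29.
Last Friday of July 2007: 2007-07-27.
Last Friday of August 2007: 2007-08-31.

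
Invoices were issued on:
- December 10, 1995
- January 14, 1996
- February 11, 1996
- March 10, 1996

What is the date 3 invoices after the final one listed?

June 9, 1996

These are Sundays at 28- or 35-day spacing (35, 28, 28).
The pattern: 2nd Sunday of the month.
April 1996 — 2nd Sunday is April 14, 1996.
2nd Sunday of May 1996: May 12, 1996.
June 1996 — 2nd Sunday is June 9, 1996.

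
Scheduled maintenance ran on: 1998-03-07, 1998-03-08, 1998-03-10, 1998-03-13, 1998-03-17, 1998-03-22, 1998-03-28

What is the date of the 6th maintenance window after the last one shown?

1998-05-24

Intervals are 1, 2, 3, 4, 5, 6 days — an arithmetic progression with common difference 1.
Next gap: 7 days. 1998-03-28 + 7 days = 1998-04-04.
Next gap: 8 days. 1998-04-04 + 8 days = 1998-04-12.
Next gap: 9 days. 1998-04-12 + 9 days = 1998-04-21.
Next gap: 10 days. 1998-04-21 + 10 days = 1998-05-01.
Next gap: 11 days. 1998-05-01 + 11 days = 1998-05-12.
Next gap: 12 days. 1998-05-12 + 12 days = 1998-05-24.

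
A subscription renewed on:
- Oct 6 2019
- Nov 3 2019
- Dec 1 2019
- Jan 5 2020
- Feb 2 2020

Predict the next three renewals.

Mar 1 2020, Apr 5 2020, May 3 2020

Gaps: 28, 28, 35, 28 days — a mix of 28 and 35. Every date is a Sunday.
Each is the 1st Sunday of its month.
1st Sunday of March 2020: Mar 1 2020.
1st Sunday of April 2020: Apr 5 2020.
1st Sunday of May 2020: May 3 2020.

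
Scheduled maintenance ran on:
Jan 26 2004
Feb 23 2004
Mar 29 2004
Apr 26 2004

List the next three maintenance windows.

Every date is a Monday; gaps 28, 35, 28 days.
Each is the last Monday of its month (at least one falls on the 29th or later, ruling out '4th Monday').
May 2004 ends with Monday May 31 2004.
Last Monday of June 2004: Jun 28 2004.
July 2004 ends with Monday Jul 26 2004.

May 31 2004, Jun 28 2004, Jul 26 2004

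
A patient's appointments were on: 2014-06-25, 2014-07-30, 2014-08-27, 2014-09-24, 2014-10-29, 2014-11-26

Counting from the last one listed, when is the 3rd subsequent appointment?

2015-02-25

Every date is a Wednesday; gaps 35, 28, 28, 35, 28 days.
Each is the last Wednesday of its month (at least one falls on the 29th or later, ruling out '4th Wednesday').
Last Wednesday of December 2014: 2014-12-31.
January 2015 ends with Wednesday 2015-01-28.
Last Wednesday of February 2015: 2015-02-25.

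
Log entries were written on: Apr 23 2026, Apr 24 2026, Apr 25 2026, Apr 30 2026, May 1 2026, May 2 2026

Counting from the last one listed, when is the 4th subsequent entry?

May 14 2026

Every event lands on a Thursday or Friday or Saturday (gaps cycle 1, 1, 5, 1, 1).
So the schedule is: every Thursday, Friday and Saturday.
The following Thursday is May 7 2026.
The following Friday is May 8 2026.
The following Saturday is May 9 2026.
The following Thursday is May 14 2026.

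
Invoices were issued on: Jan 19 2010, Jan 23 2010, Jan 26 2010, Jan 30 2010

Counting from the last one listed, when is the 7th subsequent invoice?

Every event lands on a Tuesday or Saturday (gaps cycle 4, 3, 4).
So the schedule is: every Tuesday and Saturday.
Next Tuesday: Feb 2 2010.
The following Saturday is Feb 6 2010.
Next Tuesday: Feb 9 2010.
The following Saturday is Feb 13 2010.
Next Tuesday: Feb 16 2010.
Next Saturday: Feb 20 2010.
The following Tuesday is Feb 23 2010.

Feb 23 2010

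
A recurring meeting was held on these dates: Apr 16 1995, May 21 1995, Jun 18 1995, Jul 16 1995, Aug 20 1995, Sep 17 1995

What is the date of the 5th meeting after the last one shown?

All dates are Sundays, 35, 28, 28, 35, 28 days apart.
Specifically, the 3rd Sunday of each month.
3rd Sunday of October 1995: Oct 15 1995.
November 1995 — 3rd Sunday is Nov 19 1995.
December 1995 — 3rd Sunday is Dec 17 1995.
3rd Sunday of January 1996: Jan 21 1996.
February 1996 — 3rd Sunday is Feb 18 1996.

Feb 18 1996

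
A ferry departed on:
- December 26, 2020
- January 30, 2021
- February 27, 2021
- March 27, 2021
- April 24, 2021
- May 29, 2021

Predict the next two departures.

These are Saturdays with 35, 28, 28, 28, 35-day gaps.
Each is the final Saturday of its month — January 30, 2021 is past the 28th, so '4th Saturday' doesn't fit.
June 2021 ends with Saturday June 26, 2021.
Last Saturday of July 2021: July 31, 2021.

June 26, 2021; July 31, 2021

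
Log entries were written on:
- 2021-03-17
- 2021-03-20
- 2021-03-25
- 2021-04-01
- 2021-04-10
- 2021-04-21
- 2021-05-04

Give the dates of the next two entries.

2021-05-19, 2021-06-05

Gaps: 3, 5, 7, 9, 11, 13 days — each gap is 2 larger than the previous one.
Next gap: 15 days. 2021-05-04 + 15 days = 2021-05-19.
Next gap: 17 days. 2021-05-19 + 17 days = 2021-06-05.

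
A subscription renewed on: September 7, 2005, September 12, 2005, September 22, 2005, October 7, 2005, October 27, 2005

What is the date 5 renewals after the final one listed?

April 20, 2006

The spacing grows by 5 each time: 5, 10, 15, 20 days.
Next gap: 25 days. October 27, 2005 + 25 days = November 21, 2005.
Next gap: 30 days. November 21, 2005 + 30 days = December 21, 2005.
Next gap: 35 days. December 21, 2005 + 35 days = January 25, 2006.
Next gap: 40 days. January 25, 2006 + 40 days = March 6, 2006.
Next gap: 45 days. March 6, 2006 + 45 days = April 20, 2006.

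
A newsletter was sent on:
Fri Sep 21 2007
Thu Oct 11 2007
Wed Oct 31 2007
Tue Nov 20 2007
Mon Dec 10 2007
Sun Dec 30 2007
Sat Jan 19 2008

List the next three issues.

Fri Feb 8 2008, Thu Feb 28 2008, Wed Mar 19 2008

The spacing is 20, 20, 20, 20, 20, 20 days — always 20 days.
Sat Jan 19 2008 + 20 days = Fri Feb 8 2008.
Fri Feb 8 2008 + 20 days = Thu Feb 28 2008.
Thu Feb 28 2008 + 20 days = Wed Mar 19 2008.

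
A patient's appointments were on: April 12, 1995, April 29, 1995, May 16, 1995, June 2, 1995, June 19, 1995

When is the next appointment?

July 6, 1995

Gaps between consecutive events: 17, 17, 17, 17 days — a constant 17-day interval.
June 19, 1995 + 17 days = July 6, 1995.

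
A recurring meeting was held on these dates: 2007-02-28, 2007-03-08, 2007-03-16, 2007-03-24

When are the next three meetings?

Gaps between consecutive events: 8, 8, 8 days — a constant 8-day interval.
2007-03-24 + 8 days = 2007-04-01.
2007-04-01 + 8 days = 2007-04-09.
2007-04-09 + 8 days = 2007-04-17.

2007-04-01, 2007-04-09, 2007-04-17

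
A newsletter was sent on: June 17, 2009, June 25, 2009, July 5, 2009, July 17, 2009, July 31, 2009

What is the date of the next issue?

August 16, 2009

Intervals are 8, 10, 12, 14 days — an arithmetic progression with common difference 2.
Next gap: 16 days. July 31, 2009 + 16 days = August 16, 2009.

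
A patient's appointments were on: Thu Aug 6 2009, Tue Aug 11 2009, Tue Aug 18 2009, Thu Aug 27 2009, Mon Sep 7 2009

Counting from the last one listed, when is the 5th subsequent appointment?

Tue Dec 1 2009

Gaps: 5, 7, 9, 11 days — each gap is 2 larger than the previous one.
Next gap: 13 days. Mon Sep 7 2009 + 13 days = Sun Sep 20 2009.
Next gap: 15 days. Sun Sep 20 2009 + 15 days = Mon Oct 5 2009.
Next gap: 17 days. Mon Oct 5 2009 + 17 days = Thu Oct 22 2009.
Next gap: 19 days. Thu Oct 22 2009 + 19 days = Tue Nov 10 2009.
Next gap: 21 days. Tue Nov 10 2009 + 21 days = Tue Dec 1 2009.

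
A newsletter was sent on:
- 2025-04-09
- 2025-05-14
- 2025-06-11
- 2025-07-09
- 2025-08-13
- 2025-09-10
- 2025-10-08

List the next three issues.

2025-11-12, 2025-12-10, 2026-01-14

These are Wednesdays at 28- or 35-day spacing (35, 28, 28, 35, 28, 28).
The pattern: 2nd Wednesday of the month.
2nd Wednesday of November 2025: 2025-11-12.
December 2025 — 2nd Wednesday is 2025-12-10.
2nd Wednesday of January 2026: 2026-01-14.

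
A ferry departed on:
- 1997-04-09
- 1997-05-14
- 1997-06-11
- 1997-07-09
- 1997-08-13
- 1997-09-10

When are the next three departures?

These are Wednesdays at 28- or 35-day spacing (35, 28, 28, 35, 28).
The pattern: 2nd Wednesday of the month.
October 1997 — 2nd Wednesday is 1997-10-08.
November 1997 — 2nd Wednesday is 1997-11-12.
December 1997 — 2nd Wednesday is 1997-12-10.

1997-10-08, 1997-11-12, 1997-12-10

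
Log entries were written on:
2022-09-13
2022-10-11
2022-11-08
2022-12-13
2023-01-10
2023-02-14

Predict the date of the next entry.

These are Tuesdays at 28- or 35-day spacing (28, 28, 35, 28, 35).
The pattern: 2nd Tuesday of the month.
2nd Tuesday of March 2023: 2023-03-14.

2023-03-14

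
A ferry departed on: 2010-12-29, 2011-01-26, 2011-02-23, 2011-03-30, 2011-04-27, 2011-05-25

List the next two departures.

Every date is a Wednesday; gaps 28, 28, 35, 28, 28 days.
Each is the last Wednesday of its month (at least one falls on the 29th or later, ruling out '4th Wednesday').
Last Wednesday of June 2011: 2011-06-29.
July 2011 ends with Wednesday 2011-07-27.

2011-06-29, 2011-07-27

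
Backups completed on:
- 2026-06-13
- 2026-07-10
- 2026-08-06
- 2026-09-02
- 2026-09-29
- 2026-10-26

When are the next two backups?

2026-11-22, 2026-12-19

Gaps between consecutive events: 27, 27, 27, 27, 27 days — a constant 27-day interval.
2026-10-26 + 27 days = 2026-11-22.
2026-11-22 + 27 days = 2026-12-19.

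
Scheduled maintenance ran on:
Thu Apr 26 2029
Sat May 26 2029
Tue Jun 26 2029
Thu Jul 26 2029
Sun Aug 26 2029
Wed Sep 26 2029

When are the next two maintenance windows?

Gaps: 30, 31, 30, 31, 31 days — not constant. Every event is on the 26th of the month.
Pattern: the 26th of each month.
Next: October 2029 → Fri Oct 26 2029.
November 2029: Mon Nov 26 2029.

Fri Oct 26 2029, Mon Nov 26 2029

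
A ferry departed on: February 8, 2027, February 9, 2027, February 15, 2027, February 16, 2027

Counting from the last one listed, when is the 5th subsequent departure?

March 8, 2027

The gap pattern 1, 6, 1 repeats every 2 events.
These are the Mondays and Tuesdays of each week.
Next Monday: February 22, 2027.
The following Tuesday is February 23, 2027.
Next Monday: March 1, 2027.
The following Tuesday is March 2, 2027.
The following Monday is March 8, 2027.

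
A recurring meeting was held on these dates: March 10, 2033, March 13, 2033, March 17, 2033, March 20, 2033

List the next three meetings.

March 24, 2033; March 27, 2033; March 31, 2033

Every event lands on a Thursday or Sunday (gaps cycle 3, 4, 3).
So the schedule is: every Thursday and Sunday.
The following Thursday is March 24, 2033.
The following Sunday is March 27, 2033.
The following Thursday is March 31, 2033.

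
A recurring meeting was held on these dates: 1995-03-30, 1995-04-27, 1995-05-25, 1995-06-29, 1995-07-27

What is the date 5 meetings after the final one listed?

Every date is a Thursday; gaps 28, 28, 35, 28 days.
Each is the last Thursday of its month (at least one falls on the 29th or later, ruling out '4th Thursday').
Last Thursday of August 1995: 1995-08-31.
Last Thursday of September 1995: 1995-09-28.
Last Thursday of October 1995: 1995-10-26.
November 1995 ends with Thursday 1995-11-30.
Last Thursday of December 1995: 1995-12-28.

1995-12-28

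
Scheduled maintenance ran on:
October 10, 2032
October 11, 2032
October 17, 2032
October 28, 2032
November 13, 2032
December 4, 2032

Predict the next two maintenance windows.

The spacing grows by 5 each time: 1, 6, 11, 16, 21 days.
Next gap: 26 days. December 4, 2032 + 26 days = December 30, 2032.
Next gap: 31 days. December 30, 2032 + 31 days = January 30, 2033.

December 30, 2032; January 30, 2033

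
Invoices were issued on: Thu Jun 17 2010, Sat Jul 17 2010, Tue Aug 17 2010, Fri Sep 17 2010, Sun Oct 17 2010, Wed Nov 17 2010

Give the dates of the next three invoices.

Gaps: 30, 31, 31, 30, 31 days — not constant. Every event is on the 17th of the month.
Pattern: the 17th of each month.
December 2010: Fri Dec 17 2010.
Next: January 2011 → Mon Jan 17 2011.
Next: February 2011 → Thu Feb 17 2011.

Fri Dec 17 2010, Mon Jan 17 2011, Thu Feb 17 2011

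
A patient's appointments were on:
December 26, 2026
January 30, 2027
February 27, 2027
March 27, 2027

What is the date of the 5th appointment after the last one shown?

Every date is a Saturday; gaps 35, 28, 28 days.
Each is the last Saturday of its month (at least one falls on the 29th or later, ruling out '4th Saturday').
April 2027 ends with Saturday April 24, 2027.
Last Saturday of May 2027: May 29, 2027.
June 2027 ends with Saturday June 26, 2027.
Last Saturday of July 2027: July 31, 2027.
Last Saturday of August 2027: August 28, 2027.

August 28, 2027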